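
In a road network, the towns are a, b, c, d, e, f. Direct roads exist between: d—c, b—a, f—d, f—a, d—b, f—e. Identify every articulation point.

d, f

Removing d increases the component count from 1 to 2, so d is a cut vertex.
Removing f increases the component count from 1 to 2, so f is a cut vertex.
By contrast removing e leaves 1 component; it is not a cut vertex. No other vertex is a cut vertex either.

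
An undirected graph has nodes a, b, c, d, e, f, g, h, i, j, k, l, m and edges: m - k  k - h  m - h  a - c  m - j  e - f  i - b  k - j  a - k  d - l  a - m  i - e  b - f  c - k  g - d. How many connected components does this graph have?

3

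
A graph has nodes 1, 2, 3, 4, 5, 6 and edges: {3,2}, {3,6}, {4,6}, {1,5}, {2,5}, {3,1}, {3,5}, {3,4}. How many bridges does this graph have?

0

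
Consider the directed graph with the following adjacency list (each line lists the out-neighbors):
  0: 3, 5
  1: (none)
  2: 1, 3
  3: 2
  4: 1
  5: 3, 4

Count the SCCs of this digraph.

5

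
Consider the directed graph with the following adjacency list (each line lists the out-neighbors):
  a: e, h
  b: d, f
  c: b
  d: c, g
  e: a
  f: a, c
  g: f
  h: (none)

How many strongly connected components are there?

3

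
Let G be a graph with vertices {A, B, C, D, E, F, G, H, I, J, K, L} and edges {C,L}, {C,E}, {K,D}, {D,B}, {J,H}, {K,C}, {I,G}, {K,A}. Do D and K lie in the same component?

From D we can reach A, B, C, D, E, K, L, which includes K.

Yes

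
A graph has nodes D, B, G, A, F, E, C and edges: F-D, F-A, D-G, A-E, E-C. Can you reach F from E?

From E we can reach A, C, D, E, F, G, which includes F.

Yes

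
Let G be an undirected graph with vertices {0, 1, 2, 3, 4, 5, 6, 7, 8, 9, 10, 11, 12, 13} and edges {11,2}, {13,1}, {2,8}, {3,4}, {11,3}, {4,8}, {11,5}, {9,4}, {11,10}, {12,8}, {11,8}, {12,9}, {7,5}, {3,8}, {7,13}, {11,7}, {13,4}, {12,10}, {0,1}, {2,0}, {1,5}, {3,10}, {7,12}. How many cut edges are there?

0

The edges on the cycle 11-3-4-13-7-11 are not bridges since each lies on that cycle.
Every edge lies on some cycle, so there are no bridges.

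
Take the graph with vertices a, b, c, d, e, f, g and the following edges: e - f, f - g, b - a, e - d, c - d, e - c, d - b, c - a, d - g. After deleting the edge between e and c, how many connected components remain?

e and c are still connected via e-d-c, so the component count stays at 1.

1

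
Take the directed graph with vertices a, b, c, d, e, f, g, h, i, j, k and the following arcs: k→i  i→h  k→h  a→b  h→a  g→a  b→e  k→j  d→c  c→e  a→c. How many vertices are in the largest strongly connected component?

{k} is an SCC by itself.
{f} is an SCC by itself.
{g} is an SCC by itself.
{e} is an SCC by itself.
{d} is an SCC by itself.
(and 6 more singleton SCCs)
The largest has 1 vertex.

1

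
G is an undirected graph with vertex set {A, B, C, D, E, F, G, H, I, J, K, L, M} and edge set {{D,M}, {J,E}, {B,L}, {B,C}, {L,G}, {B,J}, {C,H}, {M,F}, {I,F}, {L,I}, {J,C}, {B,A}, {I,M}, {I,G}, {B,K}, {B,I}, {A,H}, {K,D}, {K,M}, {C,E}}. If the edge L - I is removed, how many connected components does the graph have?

1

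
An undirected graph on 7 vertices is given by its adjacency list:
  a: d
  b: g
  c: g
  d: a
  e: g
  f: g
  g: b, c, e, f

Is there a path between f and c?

Yes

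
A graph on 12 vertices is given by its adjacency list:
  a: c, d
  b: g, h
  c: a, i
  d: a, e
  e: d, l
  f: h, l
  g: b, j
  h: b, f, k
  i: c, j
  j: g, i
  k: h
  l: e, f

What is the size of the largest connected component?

12

Starting from a we can reach a, b, c, d, e, f, g, h, i, j, k, l. That is one component of size 12.
The largest has 12 vertices.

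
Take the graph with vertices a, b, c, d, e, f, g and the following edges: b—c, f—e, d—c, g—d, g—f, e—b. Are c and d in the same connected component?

Yes

From c we can reach b, c, d, e, f, g, which includes d.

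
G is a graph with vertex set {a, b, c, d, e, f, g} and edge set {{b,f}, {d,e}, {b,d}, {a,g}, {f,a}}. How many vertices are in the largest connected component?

6

c is isolated — a component by itself.
Starting from a we can reach a, b, d, e, f, g. That is one component of size 6.
The largest has 6 vertices.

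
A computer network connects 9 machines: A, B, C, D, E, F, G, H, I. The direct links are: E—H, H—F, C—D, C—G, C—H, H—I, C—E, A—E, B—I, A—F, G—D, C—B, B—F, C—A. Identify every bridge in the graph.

The edges on the cycle C-G-D-C are not bridges since each lies on that cycle.
Every edge lies on some cycle, so there are no bridges.

none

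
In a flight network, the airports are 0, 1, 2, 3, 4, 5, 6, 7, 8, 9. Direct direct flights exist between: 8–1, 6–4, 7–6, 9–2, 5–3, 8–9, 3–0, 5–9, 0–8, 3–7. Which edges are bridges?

1-8, 2-9, 3-7, 4-6, 6-7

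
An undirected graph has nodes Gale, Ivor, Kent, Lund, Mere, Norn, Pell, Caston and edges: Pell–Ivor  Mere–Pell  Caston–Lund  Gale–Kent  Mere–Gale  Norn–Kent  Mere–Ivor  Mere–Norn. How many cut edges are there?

The edges on the cycle Mere-Pell-Ivor-Mere are not bridges since each lies on that cycle.
But removing Caston–Lund disconnects Caston from Lund — this is a bridge.

1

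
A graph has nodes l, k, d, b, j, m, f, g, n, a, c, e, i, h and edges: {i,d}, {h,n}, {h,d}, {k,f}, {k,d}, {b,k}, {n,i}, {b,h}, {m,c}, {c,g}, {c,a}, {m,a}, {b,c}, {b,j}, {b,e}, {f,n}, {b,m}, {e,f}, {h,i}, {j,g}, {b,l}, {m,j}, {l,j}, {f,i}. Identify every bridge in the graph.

The edges on the cycle b-l-j-b are not bridges since each lies on that cycle.
Every edge lies on some cycle, so there are no bridges.

none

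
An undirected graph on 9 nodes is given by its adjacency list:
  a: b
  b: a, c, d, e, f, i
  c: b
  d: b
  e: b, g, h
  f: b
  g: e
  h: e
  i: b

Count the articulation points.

2

Removing b increases the component count from 1 to 6, so b is a cut vertex.
Removing e increases the component count from 1 to 3, so e is a cut vertex.
By contrast removing a leaves 1 component; it is not a cut vertex. No other vertex is a cut vertex either.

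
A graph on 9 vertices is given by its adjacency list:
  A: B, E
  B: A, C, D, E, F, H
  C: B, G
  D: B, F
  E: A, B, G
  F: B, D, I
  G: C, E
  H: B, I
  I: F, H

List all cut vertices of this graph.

B

Removing B increases the component count from 1 to 2, so B is a cut vertex.
By contrast removing A leaves 1 component; it is not a cut vertex. No other vertex is a cut vertex either.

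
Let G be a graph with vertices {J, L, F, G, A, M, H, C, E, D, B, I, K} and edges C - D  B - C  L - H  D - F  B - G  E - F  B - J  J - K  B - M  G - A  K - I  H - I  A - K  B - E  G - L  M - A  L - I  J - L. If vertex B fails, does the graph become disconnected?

Deleting B raises the number of components from 1 to 2, so B is a cut vertex.

Yes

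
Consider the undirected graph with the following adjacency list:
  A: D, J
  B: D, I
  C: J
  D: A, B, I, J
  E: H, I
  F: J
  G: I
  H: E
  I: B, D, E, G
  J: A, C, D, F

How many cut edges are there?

The edges on the cycle D-A-J-D are not bridges since each lies on that cycle.
But removing J-F disconnects J from F; removing E-H disconnects E from H; removing E-I disconnects E from I; removing J-C disconnects J from C — these are bridges.
In total 5 edges are bridges.

5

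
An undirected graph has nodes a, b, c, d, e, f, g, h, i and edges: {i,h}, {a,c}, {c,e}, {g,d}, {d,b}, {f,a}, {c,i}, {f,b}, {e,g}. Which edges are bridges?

c-i, h-i

The edges on the cycle f-a-c-e-g-d-b-f are not bridges since each lies on that cycle.
But removing c–i disconnects c from i; removing h–i disconnects h from i — these are bridges.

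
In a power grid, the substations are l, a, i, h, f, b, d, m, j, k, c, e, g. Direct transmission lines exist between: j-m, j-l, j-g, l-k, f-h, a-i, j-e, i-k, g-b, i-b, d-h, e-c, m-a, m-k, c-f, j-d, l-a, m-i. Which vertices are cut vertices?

j

Removing j increases the component count from 1 to 2, so j is a cut vertex.
By contrast removing d leaves 1 component; it is not a cut vertex. No other vertex is a cut vertex either.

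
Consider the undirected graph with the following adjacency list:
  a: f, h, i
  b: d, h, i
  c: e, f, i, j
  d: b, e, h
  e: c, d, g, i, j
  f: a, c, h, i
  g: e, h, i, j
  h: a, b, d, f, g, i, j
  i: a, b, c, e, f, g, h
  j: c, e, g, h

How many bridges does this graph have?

The edges on the cycle i-g-e-c-i are not bridges since each lies on that cycle.
Every edge lies on some cycle, so there are no bridges.

0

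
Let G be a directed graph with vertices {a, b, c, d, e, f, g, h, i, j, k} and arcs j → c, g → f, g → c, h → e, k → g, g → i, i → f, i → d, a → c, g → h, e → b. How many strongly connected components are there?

11

{g} is an SCC by itself.
{d} is an SCC by itself.
{i} is an SCC by itself.
{j} is an SCC by itself.
{k} is an SCC by itself.
(and 6 more singleton SCCs)
That gives 11 strongly connected components.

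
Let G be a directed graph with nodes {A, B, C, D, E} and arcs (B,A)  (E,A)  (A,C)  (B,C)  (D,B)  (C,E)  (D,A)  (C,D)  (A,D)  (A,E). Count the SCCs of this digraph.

1

{A, B, C, D, E} are all mutually reachable — one SCC of size 5.
That gives 1 strongly connected component.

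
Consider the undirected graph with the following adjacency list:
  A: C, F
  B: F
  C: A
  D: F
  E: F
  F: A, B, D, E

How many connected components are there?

1

Starting from A we can reach A, B, C, D, E, F. That is one component of size 6.
Total: 1 component.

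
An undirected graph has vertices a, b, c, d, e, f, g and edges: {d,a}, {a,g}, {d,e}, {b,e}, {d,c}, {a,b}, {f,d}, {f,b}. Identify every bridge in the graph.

a-g, c-d

The edges on the cycle d-a-b-e-d are not bridges since each lies on that cycle.
But removing a-g disconnects a from g; removing c-d disconnects c from d — these are bridges.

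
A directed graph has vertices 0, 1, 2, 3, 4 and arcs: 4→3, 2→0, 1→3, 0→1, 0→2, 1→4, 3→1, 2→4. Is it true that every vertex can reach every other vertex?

There is no directed path from 3 to 0, so the graph is not strongly connected.

No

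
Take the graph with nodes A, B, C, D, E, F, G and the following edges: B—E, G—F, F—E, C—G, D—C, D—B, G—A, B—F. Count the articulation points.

1

Removing G increases the component count from 1 to 2, so G is a cut vertex.
By contrast removing A leaves 1 component; it is not a cut vertex. No other vertex is a cut vertex either.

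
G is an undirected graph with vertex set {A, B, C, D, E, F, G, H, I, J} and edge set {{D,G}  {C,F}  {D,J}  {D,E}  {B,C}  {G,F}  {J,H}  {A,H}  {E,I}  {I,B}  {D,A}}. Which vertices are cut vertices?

D

Removing D increases the component count from 1 to 2, so D is a cut vertex.
By contrast removing F leaves 1 component; it is not a cut vertex. No other vertex is a cut vertex either.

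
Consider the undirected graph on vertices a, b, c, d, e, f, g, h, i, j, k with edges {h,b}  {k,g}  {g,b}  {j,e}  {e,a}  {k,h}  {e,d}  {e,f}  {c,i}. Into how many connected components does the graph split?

Starting from c we can reach c, i. That is one component of size 2.
Starting from b we can reach b, g, h, k. That is one component of size 4.
Starting from a we can reach a, d, e, f, j. That is one component of size 5.
Total: 3 components.

3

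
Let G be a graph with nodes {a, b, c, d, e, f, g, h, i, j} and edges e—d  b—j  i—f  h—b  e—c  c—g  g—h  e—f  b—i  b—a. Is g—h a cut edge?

After removing g—h, the path g-c-e-f-i-b-h still connects them, so the edge is not a bridge.

No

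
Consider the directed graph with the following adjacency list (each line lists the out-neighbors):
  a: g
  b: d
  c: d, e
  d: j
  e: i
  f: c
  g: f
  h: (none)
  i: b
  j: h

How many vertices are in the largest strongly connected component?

1

{i} is an SCC by itself.
{c} is an SCC by itself.
{f} is an SCC by itself.
{b} is an SCC by itself.
{a} is an SCC by itself.
(and 5 more singleton SCCs)
The largest has 1 vertex.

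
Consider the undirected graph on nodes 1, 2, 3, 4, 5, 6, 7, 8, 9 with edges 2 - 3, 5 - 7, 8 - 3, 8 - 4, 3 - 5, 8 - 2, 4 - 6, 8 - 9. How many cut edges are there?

The edges on the cycle 8-2-3-8 are not bridges since each lies on that cycle.
But removing 5 - 7 disconnects 5 from 7; removing 8 - 4 disconnects 8 from 4; removing 3 - 5 disconnects 3 from 5; removing 4 - 6 disconnects 4 from 6 — these are bridges.
In total 5 edges are bridges.

5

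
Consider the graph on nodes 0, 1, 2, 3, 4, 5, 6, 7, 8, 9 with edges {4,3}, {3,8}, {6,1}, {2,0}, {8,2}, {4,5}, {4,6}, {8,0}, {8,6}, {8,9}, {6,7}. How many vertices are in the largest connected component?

10

Starting from 0 we can reach 0, 1, 2, 3, 4, 5, 6, 7, 8, 9. That is one component of size 10.
The largest has 10 vertices.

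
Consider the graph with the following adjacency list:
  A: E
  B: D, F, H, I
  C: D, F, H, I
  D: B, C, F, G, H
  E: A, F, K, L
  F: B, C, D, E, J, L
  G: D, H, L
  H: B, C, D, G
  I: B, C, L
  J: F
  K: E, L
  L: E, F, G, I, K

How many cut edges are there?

The edges on the cycle L-G-H-D-F-L are not bridges since each lies on that cycle.
But removing A-E disconnects A from E; removing J-F disconnects J from F — these are bridges.
That makes 2 bridges.

2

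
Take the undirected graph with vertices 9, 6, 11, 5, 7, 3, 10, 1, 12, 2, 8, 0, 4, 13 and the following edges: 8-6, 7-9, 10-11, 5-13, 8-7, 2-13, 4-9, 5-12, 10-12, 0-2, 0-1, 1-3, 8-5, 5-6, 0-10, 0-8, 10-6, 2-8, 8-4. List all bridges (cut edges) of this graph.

The edges on the cycle 0-2-13-5-8-0 are not bridges since each lies on that cycle.
But removing 11-10 disconnects 11 from 10; removing 1-0 disconnects 1 from 0; removing 3-1 disconnects 3 from 1 — these are bridges.

0-1, 1-3, 10-11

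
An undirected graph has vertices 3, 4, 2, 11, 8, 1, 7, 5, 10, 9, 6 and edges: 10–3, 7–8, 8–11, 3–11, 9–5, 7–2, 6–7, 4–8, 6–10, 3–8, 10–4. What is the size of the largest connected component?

8

1 is isolated — a component by itself.
Starting from 5 we can reach 5, 9. That is one component of size 2.
Starting from 2 we can reach 2, 3, 4, 6, 7, 8, 10, 11. That is one component of size 8.
The largest has 8 vertices.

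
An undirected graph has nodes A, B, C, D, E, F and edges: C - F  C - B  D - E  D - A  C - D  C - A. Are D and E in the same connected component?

From D we can reach A, B, C, D, E, F, which includes E.

Yes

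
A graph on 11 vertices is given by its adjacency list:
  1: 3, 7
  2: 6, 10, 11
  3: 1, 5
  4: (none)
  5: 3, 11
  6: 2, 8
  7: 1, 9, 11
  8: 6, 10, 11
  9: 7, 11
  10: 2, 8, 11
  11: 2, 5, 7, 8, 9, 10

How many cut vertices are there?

1

Removing 11 increases the component count from 2 to 3, so 11 is a cut vertex.
By contrast removing 5 leaves 2 components; it is not a cut vertex. No other vertex is a cut vertex either.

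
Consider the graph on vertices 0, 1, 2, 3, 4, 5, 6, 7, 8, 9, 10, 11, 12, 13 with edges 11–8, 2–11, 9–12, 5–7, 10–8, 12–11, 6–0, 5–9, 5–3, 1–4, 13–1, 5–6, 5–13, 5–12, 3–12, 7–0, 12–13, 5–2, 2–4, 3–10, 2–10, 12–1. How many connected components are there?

Starting from 0 we can reach 0, 1, 2, 3, 4, 5, 6, 7, 8, 9, 10, 11, 12, 13. That is one component of size 14.
Total: 1 component.

1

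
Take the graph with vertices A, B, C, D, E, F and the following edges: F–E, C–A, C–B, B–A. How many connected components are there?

3

D is isolated — a component by itself.
Starting from E we can reach E, F. That is one component of size 2.
Starting from A we can reach A, B, C. That is one component of size 3.
Total: 3 components.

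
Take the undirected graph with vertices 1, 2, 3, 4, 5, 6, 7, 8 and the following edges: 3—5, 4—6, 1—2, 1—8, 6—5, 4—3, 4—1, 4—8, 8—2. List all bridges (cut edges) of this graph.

The edges on the cycle 4-1-2-8-4 are not bridges since each lies on that cycle.
Every edge lies on some cycle, so there are no bridges.

none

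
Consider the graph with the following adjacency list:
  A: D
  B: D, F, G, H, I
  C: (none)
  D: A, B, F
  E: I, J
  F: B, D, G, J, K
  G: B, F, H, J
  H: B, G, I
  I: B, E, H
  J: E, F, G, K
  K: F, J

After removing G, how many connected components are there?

2

With G gone, the remaining components are: {C}; {A, B, D, E, F, H, I, J, K}.
That is 2 components.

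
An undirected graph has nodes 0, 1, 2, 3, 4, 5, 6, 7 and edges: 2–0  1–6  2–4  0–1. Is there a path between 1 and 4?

Yes

From 1 we can reach 0, 1, 2, 4, 6, which includes 4.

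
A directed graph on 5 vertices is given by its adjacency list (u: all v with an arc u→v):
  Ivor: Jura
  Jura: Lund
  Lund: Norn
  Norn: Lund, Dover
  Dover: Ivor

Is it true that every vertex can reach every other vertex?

Yes

From Dover we can reach every vertex (Ivor, Jura, Lund, Norn, Dover), and every vertex can reach Dover (Ivor, Jura, Lund, Norn, Dover). So the whole graph is one strongly connected component.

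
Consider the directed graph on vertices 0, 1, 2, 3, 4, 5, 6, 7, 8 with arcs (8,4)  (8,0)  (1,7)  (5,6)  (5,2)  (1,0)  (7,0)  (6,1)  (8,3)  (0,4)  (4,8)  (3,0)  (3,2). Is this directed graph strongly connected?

No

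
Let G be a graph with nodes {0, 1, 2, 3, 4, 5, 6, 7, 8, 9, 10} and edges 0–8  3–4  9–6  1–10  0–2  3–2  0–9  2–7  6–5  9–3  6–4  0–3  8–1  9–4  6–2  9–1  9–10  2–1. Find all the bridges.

The edges on the cycle 9-6-4-9 are not bridges since each lies on that cycle.
But removing 5–6 disconnects 5 from 6; removing 2–7 disconnects 2 from 7 — these are bridges.

2-7, 5-6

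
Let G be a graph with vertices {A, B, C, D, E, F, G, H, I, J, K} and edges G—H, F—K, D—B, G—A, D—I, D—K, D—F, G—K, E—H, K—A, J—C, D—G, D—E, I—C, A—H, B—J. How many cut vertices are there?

Removing D increases the component count from 1 to 2, so D is a cut vertex.
By contrast removing K leaves 1 component; it is not a cut vertex. No other vertex is a cut vertex either.

1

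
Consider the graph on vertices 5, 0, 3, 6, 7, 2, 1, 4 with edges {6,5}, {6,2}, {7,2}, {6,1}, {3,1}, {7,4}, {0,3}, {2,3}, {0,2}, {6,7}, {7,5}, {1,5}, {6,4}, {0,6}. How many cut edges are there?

The edges on the cycle 0-6-7-2-3-0 are not bridges since each lies on that cycle.
Every edge lies on some cycle, so there are no bridges.

0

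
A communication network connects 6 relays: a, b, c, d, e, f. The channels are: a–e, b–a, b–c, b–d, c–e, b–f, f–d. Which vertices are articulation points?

Removing b increases the component count from 1 to 2, so b is a cut vertex.
By contrast removing e leaves 1 component; it is not a cut vertex. No other vertex is a cut vertex either.

b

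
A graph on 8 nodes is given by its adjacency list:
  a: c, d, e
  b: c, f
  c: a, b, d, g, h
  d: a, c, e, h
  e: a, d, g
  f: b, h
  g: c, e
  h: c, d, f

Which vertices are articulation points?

Removing d, for instance, still leaves 1 component. No single vertex removal increases the component count — the graph has no articulation points.

none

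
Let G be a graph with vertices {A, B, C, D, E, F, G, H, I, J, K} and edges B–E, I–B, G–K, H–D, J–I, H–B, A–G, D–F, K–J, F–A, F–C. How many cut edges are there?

2

The edges on the cycle H-D-F-A-G-K-J-I-B-H are not bridges since each lies on that cycle.
But removing B–E disconnects B from E; removing C–F disconnects C from F — these are bridges.
That makes 2 bridges.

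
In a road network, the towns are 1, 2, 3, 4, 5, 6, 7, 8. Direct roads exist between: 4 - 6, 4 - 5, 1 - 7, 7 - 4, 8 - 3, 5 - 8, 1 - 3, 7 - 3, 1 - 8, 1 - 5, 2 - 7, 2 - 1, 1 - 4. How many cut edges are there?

1

The edges on the cycle 1-7-4-5-1 are not bridges since each lies on that cycle.
But removing 6 - 4 disconnects 6 from 4 — this is a bridge.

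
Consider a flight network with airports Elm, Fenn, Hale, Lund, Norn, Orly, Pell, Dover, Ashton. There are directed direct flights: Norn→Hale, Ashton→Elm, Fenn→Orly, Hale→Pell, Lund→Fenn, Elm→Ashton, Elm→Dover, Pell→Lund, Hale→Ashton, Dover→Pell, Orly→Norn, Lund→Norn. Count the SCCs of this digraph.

1

{Elm, Fenn, Hale, Lund, Norn, Orly, Pell, Dover, Ashton} are all mutually reachable — one SCC of size 9.
That gives 1 strongly connected component.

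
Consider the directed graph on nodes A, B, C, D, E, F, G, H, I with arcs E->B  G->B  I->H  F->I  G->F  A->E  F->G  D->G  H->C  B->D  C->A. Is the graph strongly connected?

From H we can reach every vertex (A, B, C, D, E, F, G, H, I), and every vertex can reach H (A, B, C, D, E, F, G, H, I). So the whole graph is one strongly connected component.

Yes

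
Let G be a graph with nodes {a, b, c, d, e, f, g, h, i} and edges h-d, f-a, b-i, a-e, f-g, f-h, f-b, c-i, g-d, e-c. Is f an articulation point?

Yes

Deleting f raises the number of components from 1 to 2, so f is a cut vertex.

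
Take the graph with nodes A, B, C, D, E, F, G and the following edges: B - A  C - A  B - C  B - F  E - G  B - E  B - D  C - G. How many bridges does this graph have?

The edges on the cycle B-C-A-B are not bridges since each lies on that cycle.
But removing F - B disconnects F from B; removing B - D disconnects B from D — these are bridges.
That makes 2 bridges.

2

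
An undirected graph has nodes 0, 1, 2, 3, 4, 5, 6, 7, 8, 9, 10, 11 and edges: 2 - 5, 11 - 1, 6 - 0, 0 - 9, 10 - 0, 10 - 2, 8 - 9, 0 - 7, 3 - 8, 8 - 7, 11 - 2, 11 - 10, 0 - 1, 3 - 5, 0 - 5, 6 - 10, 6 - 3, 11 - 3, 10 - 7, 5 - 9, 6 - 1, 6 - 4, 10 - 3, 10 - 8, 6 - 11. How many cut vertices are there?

1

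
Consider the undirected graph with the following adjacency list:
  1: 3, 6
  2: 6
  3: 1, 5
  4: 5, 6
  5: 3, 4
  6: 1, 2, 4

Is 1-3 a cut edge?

After removing 1-3, the path 1-6-4-5-3 still connects them, so the edge is not a bridge.

No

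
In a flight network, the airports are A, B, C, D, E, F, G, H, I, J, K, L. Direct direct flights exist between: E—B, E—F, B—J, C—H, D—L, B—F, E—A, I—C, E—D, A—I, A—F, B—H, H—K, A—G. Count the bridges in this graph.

The edges on the cycle E-A-I-C-H-B-E are not bridges since each lies on that cycle.
But removing D—L disconnects D from L; removing J—B disconnects J from B; removing K—H disconnects K from H; removing D—E disconnects D from E — these are bridges.
In total 5 edges are bridges.

5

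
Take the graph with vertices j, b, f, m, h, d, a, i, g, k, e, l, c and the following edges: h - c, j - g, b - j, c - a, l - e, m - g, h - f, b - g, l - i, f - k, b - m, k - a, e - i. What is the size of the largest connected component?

5

d is isolated — a component by itself.
Starting from e we can reach e, i, l. That is one component of size 3.
Starting from b we can reach b, g, j, m. That is one component of size 4.
Starting from a we can reach a, c, f, h, k. That is one component of size 5.
The largest has 5 vertices.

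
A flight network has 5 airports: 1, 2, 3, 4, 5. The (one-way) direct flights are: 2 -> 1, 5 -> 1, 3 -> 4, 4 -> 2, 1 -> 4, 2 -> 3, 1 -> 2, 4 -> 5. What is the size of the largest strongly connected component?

5

{1, 2, 3, 4, 5} are all mutually reachable — one SCC of size 5.
The largest has 5 vertices.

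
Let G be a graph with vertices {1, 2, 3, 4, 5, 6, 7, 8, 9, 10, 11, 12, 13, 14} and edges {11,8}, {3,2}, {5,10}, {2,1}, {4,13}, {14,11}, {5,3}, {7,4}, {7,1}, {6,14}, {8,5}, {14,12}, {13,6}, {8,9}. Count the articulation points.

3

Removing 5 increases the component count from 1 to 2, so 5 is a cut vertex.
Removing 8 increases the component count from 1 to 2, so 8 is a cut vertex.
Removing 14 increases the component count from 1 to 2, so 14 is a cut vertex.
By contrast removing 3 leaves 1 component; it is not a cut vertex. No other vertex is a cut vertex either.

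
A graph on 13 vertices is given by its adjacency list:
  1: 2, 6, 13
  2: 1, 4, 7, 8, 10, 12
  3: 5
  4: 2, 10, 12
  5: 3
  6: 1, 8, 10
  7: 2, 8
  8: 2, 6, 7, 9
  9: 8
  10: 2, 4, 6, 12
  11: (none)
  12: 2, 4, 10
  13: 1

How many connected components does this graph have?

3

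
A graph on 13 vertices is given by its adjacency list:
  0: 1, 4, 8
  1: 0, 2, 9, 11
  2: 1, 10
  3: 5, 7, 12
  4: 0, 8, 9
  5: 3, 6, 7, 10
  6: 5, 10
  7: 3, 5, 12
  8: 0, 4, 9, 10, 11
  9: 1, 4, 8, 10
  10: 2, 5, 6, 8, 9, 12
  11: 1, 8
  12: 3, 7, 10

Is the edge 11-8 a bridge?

No

After removing 11-8, the path 11-1-9-8 still connects them, so the edge is not a bridge.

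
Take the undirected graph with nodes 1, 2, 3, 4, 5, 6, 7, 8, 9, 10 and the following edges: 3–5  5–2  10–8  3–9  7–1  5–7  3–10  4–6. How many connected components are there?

Starting from 4 we can reach 4, 6. That is one component of size 2.
Starting from 1 we can reach 1, 2, 3, 5, 7, 8, 9, 10. That is one component of size 8.
Total: 2 components.

2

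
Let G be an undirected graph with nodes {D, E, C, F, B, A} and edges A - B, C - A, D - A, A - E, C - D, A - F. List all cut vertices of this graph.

A

Removing A increases the component count from 1 to 4, so A is a cut vertex.
By contrast removing B leaves 1 component; it is not a cut vertex. No other vertex is a cut vertex either.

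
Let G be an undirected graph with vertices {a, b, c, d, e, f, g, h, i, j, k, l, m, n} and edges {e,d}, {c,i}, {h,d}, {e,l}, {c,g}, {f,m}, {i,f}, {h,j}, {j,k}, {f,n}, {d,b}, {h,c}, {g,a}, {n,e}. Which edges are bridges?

a-g, b-d, c-g, e-l, f-m, h-j, j-k

The edges on the cycle h-c-i-f-n-e-d-h are not bridges since each lies on that cycle.
But removing j-k disconnects j from k; removing c-g disconnects c from g; removing m-f disconnects m from f; removing b-d disconnects b from d — these are bridges.
In total 7 edges are bridges.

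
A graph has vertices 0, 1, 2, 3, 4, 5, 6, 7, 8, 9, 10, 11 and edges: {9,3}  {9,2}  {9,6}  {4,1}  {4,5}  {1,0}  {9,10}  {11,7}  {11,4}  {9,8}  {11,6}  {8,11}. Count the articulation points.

4

Removing 1 increases the component count from 1 to 2, so 1 is a cut vertex.
Removing 4 increases the component count from 1 to 3, so 4 is a cut vertex.
Removing 9 increases the component count from 1 to 4, so 9 is a cut vertex.
Likewise 11 is a cut vertex.
By contrast removing 7 leaves 1 component; it is not a cut vertex. No other vertex is a cut vertex either.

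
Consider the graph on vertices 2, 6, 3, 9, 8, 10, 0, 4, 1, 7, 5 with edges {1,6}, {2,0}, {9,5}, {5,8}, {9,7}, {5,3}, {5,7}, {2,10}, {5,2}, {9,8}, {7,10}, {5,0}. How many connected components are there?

4 is isolated — a component by itself.
Starting from 1 we can reach 1, 6. That is one component of size 2.
Starting from 0 we can reach 0, 2, 3, 5, 7, 8, 9, 10. That is one component of size 8.
Total: 3 components.

3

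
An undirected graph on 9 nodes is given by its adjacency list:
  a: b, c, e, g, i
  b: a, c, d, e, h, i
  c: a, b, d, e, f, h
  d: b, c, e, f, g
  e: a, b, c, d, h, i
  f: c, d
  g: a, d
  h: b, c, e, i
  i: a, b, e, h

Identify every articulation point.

none

Removing h, for instance, still leaves 1 component. No single vertex removal increases the component count — the graph has no articulation points.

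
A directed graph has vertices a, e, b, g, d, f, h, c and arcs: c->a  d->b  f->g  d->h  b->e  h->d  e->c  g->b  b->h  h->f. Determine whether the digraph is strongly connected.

No

There is no directed path from c to d, so the graph is not strongly connected.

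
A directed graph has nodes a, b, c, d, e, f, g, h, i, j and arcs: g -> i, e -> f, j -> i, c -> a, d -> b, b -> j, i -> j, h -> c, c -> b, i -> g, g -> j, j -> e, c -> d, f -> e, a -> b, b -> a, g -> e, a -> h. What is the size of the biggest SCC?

{a, b, c, d, h} are all mutually reachable — one SCC of size 5.
{g, i, j} are all mutually reachable — one SCC of size 3.
{e, f} are all mutually reachable — one SCC of size 2.
The largest has 5 vertices.

5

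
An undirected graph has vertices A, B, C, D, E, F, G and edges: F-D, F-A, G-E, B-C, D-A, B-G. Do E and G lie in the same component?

Yes

From E we can reach B, C, E, G, which includes G.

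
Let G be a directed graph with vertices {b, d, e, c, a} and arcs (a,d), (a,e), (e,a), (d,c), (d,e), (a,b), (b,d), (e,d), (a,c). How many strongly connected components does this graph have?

2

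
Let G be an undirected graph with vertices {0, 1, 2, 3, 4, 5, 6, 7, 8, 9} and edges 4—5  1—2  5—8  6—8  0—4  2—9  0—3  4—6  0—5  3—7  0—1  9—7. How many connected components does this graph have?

Starting from 0 we can reach 0, 1, 2, 3, 4, 5, 6, 7, 8, 9. That is one component of size 10.
Total: 1 component.

1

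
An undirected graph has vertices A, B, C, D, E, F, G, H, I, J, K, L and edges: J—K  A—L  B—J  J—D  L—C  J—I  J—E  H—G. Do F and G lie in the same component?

No

The component containing F is {F}, and G is not in it.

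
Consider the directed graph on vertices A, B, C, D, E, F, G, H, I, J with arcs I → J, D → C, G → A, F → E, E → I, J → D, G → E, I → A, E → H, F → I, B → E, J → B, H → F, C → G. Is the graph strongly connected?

No

There is no directed path from A to D, so the graph is not strongly connected.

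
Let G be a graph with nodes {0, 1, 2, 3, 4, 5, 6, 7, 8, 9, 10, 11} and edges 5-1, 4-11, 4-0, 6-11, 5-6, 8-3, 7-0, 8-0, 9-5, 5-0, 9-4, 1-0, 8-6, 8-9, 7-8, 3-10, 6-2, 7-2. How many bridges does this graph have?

The edges on the cycle 7-8-9-5-1-0-7 are not bridges since each lies on that cycle.
But removing 8-3 disconnects 8 from 3; removing 10-3 disconnects 10 from 3 — these are bridges.
That makes 2 bridges.

2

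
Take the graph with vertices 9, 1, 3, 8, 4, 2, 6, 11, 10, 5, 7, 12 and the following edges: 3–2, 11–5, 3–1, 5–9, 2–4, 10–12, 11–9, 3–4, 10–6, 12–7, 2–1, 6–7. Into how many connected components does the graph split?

4

8 is isolated — a component by itself.
Starting from 5 we can reach 5, 9, 11. That is one component of size 3.
Starting from 6 we can reach 6, 7, 10, 12. That is one component of size 4.
Starting from 1 we can reach 1, 2, 3, 4. That is one component of size 4.
Total: 4 components.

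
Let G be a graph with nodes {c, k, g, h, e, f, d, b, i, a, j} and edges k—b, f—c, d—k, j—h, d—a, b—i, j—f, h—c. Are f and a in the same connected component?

The component containing f is {c, f, h, j}, and a is not in it.

No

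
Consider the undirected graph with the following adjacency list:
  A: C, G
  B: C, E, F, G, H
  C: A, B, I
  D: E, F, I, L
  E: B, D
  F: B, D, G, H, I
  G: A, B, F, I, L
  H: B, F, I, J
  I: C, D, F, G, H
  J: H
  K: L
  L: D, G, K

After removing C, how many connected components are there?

With C gone, the remaining components are: {A, B, D, E, F, G, H, I, J, K, L}.
That is 1 component.

1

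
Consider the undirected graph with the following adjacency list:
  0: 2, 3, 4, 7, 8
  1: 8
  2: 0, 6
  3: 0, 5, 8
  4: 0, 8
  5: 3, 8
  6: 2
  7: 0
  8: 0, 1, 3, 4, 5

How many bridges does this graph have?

4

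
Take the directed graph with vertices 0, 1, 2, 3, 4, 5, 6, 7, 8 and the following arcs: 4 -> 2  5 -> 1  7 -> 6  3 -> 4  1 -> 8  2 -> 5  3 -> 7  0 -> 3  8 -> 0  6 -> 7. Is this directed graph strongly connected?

There is no directed path from 7 to 0, so the graph is not strongly connected.

No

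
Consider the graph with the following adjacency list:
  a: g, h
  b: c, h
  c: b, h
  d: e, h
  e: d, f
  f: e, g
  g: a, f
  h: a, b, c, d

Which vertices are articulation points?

h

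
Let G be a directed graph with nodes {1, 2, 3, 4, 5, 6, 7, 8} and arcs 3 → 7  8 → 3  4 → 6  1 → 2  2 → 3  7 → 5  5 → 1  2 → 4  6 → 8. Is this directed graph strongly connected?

Yes

From 6 we can reach every vertex (1, 2, 3, 4, 5, 6, 7, 8), and every vertex can reach 6 (1, 2, 3, 4, 5, 6, 7, 8). So the whole graph is one strongly connected component.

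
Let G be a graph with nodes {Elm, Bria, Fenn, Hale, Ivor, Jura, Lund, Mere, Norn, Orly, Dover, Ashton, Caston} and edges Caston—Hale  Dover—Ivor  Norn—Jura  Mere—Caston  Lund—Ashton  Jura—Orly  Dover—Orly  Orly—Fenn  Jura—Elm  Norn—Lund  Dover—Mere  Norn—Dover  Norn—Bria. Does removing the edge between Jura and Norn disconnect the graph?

After removing Jura—Norn, the path Jura-Orly-Dover-Norn still connects them, so the edge is not a bridge.

No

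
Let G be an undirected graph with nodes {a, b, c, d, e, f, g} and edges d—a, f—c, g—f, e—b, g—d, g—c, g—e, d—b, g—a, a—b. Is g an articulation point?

Yes

Deleting g raises the number of components from 1 to 2, so g is a cut vertex.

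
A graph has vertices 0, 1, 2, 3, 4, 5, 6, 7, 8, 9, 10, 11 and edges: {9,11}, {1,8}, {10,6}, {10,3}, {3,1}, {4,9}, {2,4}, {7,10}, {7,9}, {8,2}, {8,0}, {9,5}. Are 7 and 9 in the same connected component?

From 7 we can reach 0, 1, 2, 3, 4, 5, 6, 7, 8, 9, 10, 11, which includes 9.

Yes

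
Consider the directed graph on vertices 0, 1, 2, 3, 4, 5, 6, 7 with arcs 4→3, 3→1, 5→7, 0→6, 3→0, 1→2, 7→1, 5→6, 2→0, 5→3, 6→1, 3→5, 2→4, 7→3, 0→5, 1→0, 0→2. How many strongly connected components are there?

{0, 1, 2, 3, 4, 5, 6, 7} are all mutually reachable — one SCC of size 8.
That gives 1 strongly connected component.

1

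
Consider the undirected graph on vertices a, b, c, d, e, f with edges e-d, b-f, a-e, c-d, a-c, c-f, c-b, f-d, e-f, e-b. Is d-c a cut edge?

No

After removing d-c, the path d-f-c still connects them, so the edge is not a bridge.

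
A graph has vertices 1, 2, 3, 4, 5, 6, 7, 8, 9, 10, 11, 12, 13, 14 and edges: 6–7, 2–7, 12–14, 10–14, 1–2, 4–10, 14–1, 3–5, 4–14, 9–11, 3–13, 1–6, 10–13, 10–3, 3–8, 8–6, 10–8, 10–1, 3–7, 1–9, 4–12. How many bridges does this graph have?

The edges on the cycle 10-3-7-6-1-10 are not bridges since each lies on that cycle.
But removing 11–9 disconnects 11 from 9; removing 9–1 disconnects 9 from 1; removing 5–3 disconnects 5 from 3 — these are bridges.
That makes 3 bridges.

3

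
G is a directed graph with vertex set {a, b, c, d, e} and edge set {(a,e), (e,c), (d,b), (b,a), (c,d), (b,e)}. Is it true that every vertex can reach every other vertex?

Yes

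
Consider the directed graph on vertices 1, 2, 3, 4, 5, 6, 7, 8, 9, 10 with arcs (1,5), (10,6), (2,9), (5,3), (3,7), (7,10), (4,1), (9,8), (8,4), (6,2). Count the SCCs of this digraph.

1

{1, 2, 3, 4, 5, 6, 7, 8, 9, 10} are all mutually reachable — one SCC of size 10.
That gives 1 strongly connected component.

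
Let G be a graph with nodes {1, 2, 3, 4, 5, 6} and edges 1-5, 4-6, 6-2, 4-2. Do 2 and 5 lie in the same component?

No

The component containing 2 is {2, 4, 6}, and 5 is not in it.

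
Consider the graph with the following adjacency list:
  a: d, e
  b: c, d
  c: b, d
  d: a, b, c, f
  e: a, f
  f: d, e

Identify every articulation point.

Removing d increases the component count from 1 to 2, so d is a cut vertex.
By contrast removing a leaves 1 component; it is not a cut vertex. No other vertex is a cut vertex either.

d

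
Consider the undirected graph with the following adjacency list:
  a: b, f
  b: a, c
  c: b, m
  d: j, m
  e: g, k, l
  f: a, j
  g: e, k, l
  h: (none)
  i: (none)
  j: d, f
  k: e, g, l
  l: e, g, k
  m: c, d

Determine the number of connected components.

4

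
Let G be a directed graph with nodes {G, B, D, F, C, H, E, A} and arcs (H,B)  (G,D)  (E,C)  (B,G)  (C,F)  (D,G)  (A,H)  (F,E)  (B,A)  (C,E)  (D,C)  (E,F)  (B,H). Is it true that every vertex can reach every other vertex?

No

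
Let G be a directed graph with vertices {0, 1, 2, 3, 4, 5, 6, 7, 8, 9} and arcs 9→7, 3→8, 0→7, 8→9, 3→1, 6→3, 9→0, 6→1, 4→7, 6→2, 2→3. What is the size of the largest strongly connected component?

1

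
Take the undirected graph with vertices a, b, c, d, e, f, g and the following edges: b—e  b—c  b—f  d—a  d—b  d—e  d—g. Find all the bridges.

a-d, b-c, b-f, d-g

The edges on the cycle d-b-e-d are not bridges since each lies on that cycle.
But removing b—c disconnects b from c; removing b—f disconnects b from f; removing d—a disconnects d from a; removing d—g disconnects d from g — these are bridges.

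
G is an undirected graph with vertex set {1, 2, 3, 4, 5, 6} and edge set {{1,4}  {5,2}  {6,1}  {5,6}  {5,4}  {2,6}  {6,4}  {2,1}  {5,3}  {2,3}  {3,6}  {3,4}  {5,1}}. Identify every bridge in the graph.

The edges on the cycle 5-2-3-6-4-5 are not bridges since each lies on that cycle.
Every edge lies on some cycle, so there are no bridges.

none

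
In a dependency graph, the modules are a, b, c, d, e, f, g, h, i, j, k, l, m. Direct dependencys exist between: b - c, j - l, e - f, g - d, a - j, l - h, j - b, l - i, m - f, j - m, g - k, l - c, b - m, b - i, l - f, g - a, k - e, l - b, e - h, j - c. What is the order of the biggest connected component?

13

Starting from a we can reach a, b, c, d, e, f, g, h, i, j, k, l, m. That is one component of size 13.
The largest has 13 vertices.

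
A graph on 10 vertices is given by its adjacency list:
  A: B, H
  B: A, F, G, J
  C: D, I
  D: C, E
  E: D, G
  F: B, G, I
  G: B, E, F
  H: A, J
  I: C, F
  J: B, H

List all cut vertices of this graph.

B

Removing B increases the component count from 1 to 2, so B is a cut vertex.
By contrast removing F leaves 1 component; it is not a cut vertex. No other vertex is a cut vertex either.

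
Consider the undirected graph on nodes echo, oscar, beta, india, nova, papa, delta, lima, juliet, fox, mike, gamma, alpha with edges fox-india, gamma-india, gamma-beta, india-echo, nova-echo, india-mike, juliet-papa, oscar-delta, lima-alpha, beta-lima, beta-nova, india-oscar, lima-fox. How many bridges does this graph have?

The edges on the cycle gamma-beta-lima-fox-india-gamma are not bridges since each lies on that cycle.
But removing mike-india disconnects mike from india; removing alpha-lima disconnects alpha from lima; removing juliet-papa disconnects juliet from papa; removing oscar-india disconnects oscar from india — these are bridges.
In total 5 edges are bridges.

5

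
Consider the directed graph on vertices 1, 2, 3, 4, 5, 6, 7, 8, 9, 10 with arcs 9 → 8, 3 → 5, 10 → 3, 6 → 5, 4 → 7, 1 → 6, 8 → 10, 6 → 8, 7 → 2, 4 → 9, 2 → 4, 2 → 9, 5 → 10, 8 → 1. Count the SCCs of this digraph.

{1, 6, 8} are all mutually reachable — one SCC of size 3.
{2, 4, 7} are all mutually reachable — one SCC of size 3.
{3, 5, 10} are all mutually reachable — one SCC of size 3.
{9} is an SCC by itself.
That gives 4 strongly connected components.

4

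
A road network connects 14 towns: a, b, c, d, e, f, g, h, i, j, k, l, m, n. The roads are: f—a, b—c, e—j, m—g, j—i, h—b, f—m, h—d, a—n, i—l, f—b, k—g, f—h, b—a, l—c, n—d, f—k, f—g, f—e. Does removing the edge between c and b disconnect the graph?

After removing c—b, the path c-l-i-j-e-f-b still connects them, so the edge is not a bridge.

No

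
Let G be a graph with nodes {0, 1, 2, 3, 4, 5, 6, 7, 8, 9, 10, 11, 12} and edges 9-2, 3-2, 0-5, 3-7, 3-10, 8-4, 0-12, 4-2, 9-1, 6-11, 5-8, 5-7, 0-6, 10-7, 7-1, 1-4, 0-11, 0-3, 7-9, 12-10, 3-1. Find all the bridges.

The edges on the cycle 0-6-11-0 are not bridges since each lies on that cycle.
Every edge lies on some cycle, so there are no bridges.

none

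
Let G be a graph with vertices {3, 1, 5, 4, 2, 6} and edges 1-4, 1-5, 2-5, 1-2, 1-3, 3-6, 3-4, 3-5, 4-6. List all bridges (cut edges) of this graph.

none

The edges on the cycle 1-3-5-2-1 are not bridges since each lies on that cycle.
Every edge lies on some cycle, so there are no bridges.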